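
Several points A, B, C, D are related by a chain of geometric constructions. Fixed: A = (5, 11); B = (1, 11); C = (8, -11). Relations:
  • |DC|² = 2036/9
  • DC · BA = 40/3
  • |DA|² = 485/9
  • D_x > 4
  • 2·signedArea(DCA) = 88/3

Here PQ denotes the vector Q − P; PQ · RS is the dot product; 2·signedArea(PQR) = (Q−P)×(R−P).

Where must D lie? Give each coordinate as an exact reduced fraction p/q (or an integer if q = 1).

1. D_x = 14/3  [DC · BA = 40/3 ∩ 2·signedArea(DCA) = 88/3]
2. D_y = 11/3  [DC · BA = 40/3 ∩ 2·signedArea(DCA) = 88/3]
   → D = (14/3, 11/3)

D = (14/3, 11/3)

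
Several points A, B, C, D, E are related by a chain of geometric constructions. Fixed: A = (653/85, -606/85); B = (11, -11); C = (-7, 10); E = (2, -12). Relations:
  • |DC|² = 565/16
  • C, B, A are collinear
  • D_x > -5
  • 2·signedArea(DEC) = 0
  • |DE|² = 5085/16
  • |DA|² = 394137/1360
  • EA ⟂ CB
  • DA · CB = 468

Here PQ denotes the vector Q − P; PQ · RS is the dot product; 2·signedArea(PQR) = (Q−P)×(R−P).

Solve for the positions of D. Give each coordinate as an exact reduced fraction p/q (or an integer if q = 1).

D = (-19/4, 9/2)

1. D_x = -19/4  [2·signedArea(DEC) = 0 ∩ DA · CB = 468]
2. D_y = 9/2  [2·signedArea(DEC) = 0 ∩ DA · CB = 468]
   → D = (-19/4, 9/2)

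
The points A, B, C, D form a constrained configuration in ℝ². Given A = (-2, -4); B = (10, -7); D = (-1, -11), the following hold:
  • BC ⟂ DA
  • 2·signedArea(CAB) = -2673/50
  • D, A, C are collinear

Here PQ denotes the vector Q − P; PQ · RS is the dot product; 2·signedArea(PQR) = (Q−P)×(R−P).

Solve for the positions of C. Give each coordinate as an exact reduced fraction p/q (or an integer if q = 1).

C = (-67/50, -431/50)

1. C_x = -67/50  [D, A, C are collinear ∩ BC ⟂ DA]
2. C_y = -431/50  [D, A, C are collinear ∩ BC ⟂ DA]
   → C = (-67/50, -431/50)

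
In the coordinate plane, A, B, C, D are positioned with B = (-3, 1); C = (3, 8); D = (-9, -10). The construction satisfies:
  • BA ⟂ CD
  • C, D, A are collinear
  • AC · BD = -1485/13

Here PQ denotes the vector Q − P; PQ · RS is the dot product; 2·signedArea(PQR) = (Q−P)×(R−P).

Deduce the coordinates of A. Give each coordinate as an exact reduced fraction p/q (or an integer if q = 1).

A = (-27/13, 5/13)

1. A_x = -27/13  [C, D, A are collinear ∩ BA ⟂ CD]
2. A_y = 5/13  [C, D, A are collinear ∩ BA ⟂ CD]
   → A = (-27/13, 5/13)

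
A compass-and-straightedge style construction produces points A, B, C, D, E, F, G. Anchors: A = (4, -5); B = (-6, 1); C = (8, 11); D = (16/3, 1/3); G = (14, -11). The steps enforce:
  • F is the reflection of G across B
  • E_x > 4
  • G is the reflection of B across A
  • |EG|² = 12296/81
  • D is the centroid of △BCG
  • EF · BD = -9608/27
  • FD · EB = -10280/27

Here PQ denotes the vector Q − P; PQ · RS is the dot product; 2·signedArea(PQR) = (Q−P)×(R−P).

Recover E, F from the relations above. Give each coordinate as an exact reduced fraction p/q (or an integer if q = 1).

1. F_x = -26  [F is the reflection of G across B]
2. F_y = 13  [F is the reflection of G across B]
   → F = (-26, 13)
3. E_x = 40/9  [EF · BD = -9608/27 ∩ FD · EB = -10280/27]
4. E_y = -29/9  [EF · BD = -9608/27 ∩ FD · EB = -10280/27]
   → E = (40/9, -29/9)

E = (40/9, -29/9)
F = (-26, 13)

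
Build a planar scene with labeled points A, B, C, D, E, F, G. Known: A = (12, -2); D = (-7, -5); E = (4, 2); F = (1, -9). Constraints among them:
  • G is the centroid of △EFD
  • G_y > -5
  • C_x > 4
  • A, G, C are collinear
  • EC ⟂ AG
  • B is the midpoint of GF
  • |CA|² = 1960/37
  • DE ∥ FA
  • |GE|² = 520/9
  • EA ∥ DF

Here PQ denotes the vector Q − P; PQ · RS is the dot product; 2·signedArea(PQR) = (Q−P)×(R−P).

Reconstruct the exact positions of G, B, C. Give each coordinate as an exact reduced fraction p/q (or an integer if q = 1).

B = (1/6, -13/2)
C = (178/37, -116/37)
G = (-2/3, -4)

1. G_x = -2/3  [G is the centroid of △EFD]
2. G_y = -4  [G is the centroid of △EFD]
   → G = (-2/3, -4)
3. B_x = 1/6  [B is the midpoint of GF]
4. B_y = -13/2  [B is the midpoint of GF]
   → B = (1/6, -13/2)
5. C_x = 178/37  [A, G, C are collinear ∩ EC ⟂ AG]
6. C_y = -116/37  [A, G, C are collinear ∩ EC ⟂ AG]
   → C = (178/37, -116/37)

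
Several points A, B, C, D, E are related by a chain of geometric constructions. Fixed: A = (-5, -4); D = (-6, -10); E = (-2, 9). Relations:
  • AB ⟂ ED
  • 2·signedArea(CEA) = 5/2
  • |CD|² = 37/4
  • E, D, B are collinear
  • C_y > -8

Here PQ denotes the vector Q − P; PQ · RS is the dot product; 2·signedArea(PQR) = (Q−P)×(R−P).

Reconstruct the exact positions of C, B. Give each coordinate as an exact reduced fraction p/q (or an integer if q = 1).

B = (-1790/377, -1528/377)
C = (-11/2, -7)

1. C_x = -11/2  [line 13·x + -3·y + 101/2 = 0 ∩ |CD|² = 37/4]
2. C_y = -7  [line 13·x + -3·y + 101/2 = 0 ∩ |CD|² = 37/4]
   → C = (-11/2, -7)
3. B_x = -1790/377  [E, D, B are collinear ∩ AB ⟂ ED]
4. B_y = -1528/377  [E, D, B are collinear ∩ AB ⟂ ED]
   → B = (-1790/377, -1528/377)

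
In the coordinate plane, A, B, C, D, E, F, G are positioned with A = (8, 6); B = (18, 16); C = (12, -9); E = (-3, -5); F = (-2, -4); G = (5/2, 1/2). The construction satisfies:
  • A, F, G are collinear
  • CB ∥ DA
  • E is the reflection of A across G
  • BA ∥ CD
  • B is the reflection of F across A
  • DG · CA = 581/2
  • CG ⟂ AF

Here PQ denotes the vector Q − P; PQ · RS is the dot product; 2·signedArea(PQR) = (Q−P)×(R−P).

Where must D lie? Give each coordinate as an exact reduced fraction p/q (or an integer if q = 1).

D = (2, -19)

1. D_x = 2  [CB ∥ DA ∩ BA ∥ CD]
2. D_y = -19  [CB ∥ DA ∩ BA ∥ CD]
   → D = (2, -19)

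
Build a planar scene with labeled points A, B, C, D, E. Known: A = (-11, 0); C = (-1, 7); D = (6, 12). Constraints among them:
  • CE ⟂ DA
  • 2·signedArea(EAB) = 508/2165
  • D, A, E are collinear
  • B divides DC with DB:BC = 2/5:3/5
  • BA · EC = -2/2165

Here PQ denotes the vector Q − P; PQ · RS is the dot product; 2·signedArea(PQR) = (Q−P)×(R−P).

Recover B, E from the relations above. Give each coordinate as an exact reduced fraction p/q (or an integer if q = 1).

B = (16/5, 10)
E = (-445/433, 3048/433)

1. B_x = 16/5  [B divides DC with DB:BC = 2/5:3/5]
2. B_y = 10  [B divides DC with DB:BC = 2/5:3/5]
   → B = (16/5, 10)
3. E_x = -445/433  [D, A, E are collinear ∩ CE ⟂ DA]
4. E_y = 3048/433  [D, A, E are collinear ∩ CE ⟂ DA]
   → E = (-445/433, 3048/433)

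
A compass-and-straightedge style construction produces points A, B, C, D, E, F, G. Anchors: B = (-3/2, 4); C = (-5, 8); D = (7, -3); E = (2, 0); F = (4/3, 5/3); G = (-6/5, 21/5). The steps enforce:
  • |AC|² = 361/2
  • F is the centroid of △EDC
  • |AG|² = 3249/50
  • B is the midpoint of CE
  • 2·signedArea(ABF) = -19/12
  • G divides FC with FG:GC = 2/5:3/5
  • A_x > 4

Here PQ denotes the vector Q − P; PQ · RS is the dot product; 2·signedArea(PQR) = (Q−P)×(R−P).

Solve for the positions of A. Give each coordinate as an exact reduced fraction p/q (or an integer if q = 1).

1. A_x = 9/2  [line 7/3·x + 17/6·y + -25/4 = 0 ∩ |AC|² = 361/2]
2. A_y = -3/2  [line 7/3·x + 17/6·y + -25/4 = 0 ∩ |AC|² = 361/2]
   → A = (9/2, -3/2)

A = (9/2, -3/2)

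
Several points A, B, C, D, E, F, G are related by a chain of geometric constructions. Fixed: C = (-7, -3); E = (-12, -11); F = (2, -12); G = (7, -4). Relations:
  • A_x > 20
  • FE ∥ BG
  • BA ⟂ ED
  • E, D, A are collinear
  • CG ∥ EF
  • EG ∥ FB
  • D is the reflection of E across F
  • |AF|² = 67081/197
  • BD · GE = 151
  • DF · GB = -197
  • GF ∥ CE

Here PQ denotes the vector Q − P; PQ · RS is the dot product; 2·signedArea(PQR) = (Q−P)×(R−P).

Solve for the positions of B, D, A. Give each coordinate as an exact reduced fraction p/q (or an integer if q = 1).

1. B_x = 21  [FE ∥ BG ∩ EG ∥ FB]
2. B_y = -5  [FE ∥ BG ∩ EG ∥ FB]
   → B = (21, -5)
3. D_x = 16  [D is the reflection of E across F]
4. D_y = -13  [D is the reflection of E across F]
   → D = (16, -13)
5. A_x = 4020/197  [E, D, A are collinear ∩ BA ⟂ ED]
6. A_y = -2623/197  [E, D, A are collinear ∩ BA ⟂ ED]
   → A = (4020/197, -2623/197)

A = (4020/197, -2623/197)
B = (21, -5)
D = (16, -13)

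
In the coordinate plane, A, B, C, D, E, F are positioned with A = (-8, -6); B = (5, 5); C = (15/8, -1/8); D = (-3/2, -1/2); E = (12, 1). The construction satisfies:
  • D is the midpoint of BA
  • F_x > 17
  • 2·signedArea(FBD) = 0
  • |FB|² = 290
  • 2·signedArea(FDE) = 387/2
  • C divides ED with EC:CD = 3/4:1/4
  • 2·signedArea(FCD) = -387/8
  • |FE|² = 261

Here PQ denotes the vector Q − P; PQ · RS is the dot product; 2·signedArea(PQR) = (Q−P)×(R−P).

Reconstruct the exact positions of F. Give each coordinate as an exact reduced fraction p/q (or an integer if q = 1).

F = (18, 16)

1. F_x = 18  [2·signedArea(FBD) = 0 ∩ 2·signedArea(FDE) = 387/2]
2. F_y = 16  [2·signedArea(FBD) = 0 ∩ 2·signedArea(FDE) = 387/2]
   → F = (18, 16)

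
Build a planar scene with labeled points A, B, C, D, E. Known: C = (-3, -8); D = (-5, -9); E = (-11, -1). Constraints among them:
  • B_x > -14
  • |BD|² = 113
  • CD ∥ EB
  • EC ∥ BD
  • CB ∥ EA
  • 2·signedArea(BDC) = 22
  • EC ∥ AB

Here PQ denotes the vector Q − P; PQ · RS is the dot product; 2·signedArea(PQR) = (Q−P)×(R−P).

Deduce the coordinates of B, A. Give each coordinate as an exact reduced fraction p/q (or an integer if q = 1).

A = (-21, 5)
B = (-13, -2)

1. B_x = -13  [EC ∥ BD ∩ CD ∥ EB]
2. B_y = -2  [EC ∥ BD ∩ CD ∥ EB]
   → B = (-13, -2)
3. A_x = -21  [EC ∥ AB ∩ CB ∥ EA]
4. A_y = 5  [EC ∥ AB ∩ CB ∥ EA]
   → A = (-21, 5)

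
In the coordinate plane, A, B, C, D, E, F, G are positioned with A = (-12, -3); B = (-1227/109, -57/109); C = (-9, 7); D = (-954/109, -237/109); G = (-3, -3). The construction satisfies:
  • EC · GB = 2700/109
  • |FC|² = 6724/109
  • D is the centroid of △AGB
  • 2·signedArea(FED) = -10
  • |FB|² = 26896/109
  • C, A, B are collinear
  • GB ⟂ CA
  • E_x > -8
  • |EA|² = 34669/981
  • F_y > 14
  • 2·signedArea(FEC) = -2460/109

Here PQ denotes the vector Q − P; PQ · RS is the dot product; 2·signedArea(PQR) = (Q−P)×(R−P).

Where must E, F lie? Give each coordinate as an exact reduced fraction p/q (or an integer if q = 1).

1. E_x = -845/109  [line 900/109·x + -270/109·y + 7290/109 = 0 ∩ |EA|² = 34669/981]
2. E_y = 379/327  [line 900/109·x + -270/109·y + 7290/109 = 0 ∩ |EA|² = 34669/981]
   → E = (-845/109, 379/327)
3. F_x = -735/109  [2·signedArea(FED) = -10 ∩ 2·signedArea(FEC) = -2460/109]
4. F_y = 1583/109  [2·signedArea(FED) = -10 ∩ 2·signedArea(FEC) = -2460/109]
   → F = (-735/109, 1583/109)

E = (-845/109, 379/327)
F = (-735/109, 1583/109)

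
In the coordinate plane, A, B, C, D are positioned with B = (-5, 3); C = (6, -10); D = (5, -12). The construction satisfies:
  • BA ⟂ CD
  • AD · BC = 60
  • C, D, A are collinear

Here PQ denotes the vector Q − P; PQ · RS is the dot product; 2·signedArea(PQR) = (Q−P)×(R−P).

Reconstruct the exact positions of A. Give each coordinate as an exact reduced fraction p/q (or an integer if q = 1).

1. A_x = 9  [C, D, A are collinear ∩ BA ⟂ CD]
2. A_y = -4  [C, D, A are collinear ∩ BA ⟂ CD]
   → A = (9, -4)

A = (9, -4)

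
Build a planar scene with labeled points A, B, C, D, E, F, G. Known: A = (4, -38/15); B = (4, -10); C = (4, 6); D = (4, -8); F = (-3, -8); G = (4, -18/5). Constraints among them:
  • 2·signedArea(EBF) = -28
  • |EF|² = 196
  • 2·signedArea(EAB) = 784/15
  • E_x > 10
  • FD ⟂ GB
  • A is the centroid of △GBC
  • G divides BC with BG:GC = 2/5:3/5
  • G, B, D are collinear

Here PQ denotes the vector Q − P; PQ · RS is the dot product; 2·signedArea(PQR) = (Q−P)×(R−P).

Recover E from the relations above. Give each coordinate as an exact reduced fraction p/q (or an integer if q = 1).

1. E_x = 11  [2·signedArea(EBF) = -28 ∩ 2·signedArea(EAB) = 784/15]
2. E_y = -8  [2·signedArea(EBF) = -28 ∩ 2·signedArea(EAB) = 784/15]
   → E = (11, -8)

E = (11, -8)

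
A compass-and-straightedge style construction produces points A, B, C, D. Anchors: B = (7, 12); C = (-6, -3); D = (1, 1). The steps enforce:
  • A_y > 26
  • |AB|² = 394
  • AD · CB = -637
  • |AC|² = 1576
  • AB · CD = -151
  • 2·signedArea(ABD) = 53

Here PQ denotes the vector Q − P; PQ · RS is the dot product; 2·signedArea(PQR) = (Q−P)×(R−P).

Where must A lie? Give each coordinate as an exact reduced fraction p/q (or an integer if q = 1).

A = (20, 27)

1. A_x = 20  [AB · CD = -151 ∩ AD · CB = -637]
2. A_y = 27  [AB · CD = -151 ∩ AD · CB = -637]
   → A = (20, 27)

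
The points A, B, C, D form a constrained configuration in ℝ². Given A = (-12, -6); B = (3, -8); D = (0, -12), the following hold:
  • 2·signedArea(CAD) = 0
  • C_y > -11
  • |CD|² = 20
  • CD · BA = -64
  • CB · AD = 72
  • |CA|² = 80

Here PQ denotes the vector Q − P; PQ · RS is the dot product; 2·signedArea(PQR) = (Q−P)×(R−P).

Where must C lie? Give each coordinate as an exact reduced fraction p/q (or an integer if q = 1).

1. C_x = -4  [2·signedArea(CAD) = 0 ∩ CB · AD = 72]
2. C_y = -10  [2·signedArea(CAD) = 0 ∩ CB · AD = 72]
   → C = (-4, -10)

C = (-4, -10)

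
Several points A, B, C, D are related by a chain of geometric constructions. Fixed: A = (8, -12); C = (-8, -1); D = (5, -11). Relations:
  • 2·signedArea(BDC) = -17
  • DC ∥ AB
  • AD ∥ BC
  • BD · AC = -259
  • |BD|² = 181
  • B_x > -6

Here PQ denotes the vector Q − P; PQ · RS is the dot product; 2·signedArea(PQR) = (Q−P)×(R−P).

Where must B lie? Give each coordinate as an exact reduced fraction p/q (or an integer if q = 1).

1. B_x = -5  [AD ∥ BC ∩ DC ∥ AB]
2. B_y = -2  [AD ∥ BC ∩ DC ∥ AB]
   → B = (-5, -2)

B = (-5, -2)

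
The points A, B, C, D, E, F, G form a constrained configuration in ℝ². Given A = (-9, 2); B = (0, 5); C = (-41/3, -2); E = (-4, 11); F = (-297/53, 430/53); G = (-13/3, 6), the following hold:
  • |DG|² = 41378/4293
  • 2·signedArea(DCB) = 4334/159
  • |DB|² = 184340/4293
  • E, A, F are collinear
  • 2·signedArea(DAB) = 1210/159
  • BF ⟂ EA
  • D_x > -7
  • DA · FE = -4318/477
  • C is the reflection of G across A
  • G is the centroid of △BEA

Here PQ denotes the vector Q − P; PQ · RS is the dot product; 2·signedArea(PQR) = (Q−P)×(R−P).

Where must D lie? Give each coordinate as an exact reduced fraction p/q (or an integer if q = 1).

D = (-3064/477, 589/159)

1. D_x = -3064/477  [2·signedArea(DCB) = 4334/159 ∩ DA · FE = -4318/477]
2. D_y = 589/159  [2·signedArea(DCB) = 4334/159 ∩ DA · FE = -4318/477]
   → D = (-3064/477, 589/159)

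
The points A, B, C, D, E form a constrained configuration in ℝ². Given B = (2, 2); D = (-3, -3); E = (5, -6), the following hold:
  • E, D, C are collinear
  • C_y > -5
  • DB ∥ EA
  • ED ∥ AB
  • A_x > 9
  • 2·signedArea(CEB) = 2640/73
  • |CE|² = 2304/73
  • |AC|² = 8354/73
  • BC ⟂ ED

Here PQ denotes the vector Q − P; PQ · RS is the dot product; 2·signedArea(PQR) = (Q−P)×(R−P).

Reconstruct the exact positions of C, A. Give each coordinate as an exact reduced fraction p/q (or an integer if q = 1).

A = (10, -1)
C = (-19/73, -294/73)

1. C_x = -19/73  [E, D, C are collinear ∩ BC ⟂ ED]
2. C_y = -294/73  [E, D, C are collinear ∩ BC ⟂ ED]
   → C = (-19/73, -294/73)
3. A_x = 10  [ED ∥ AB ∩ DB ∥ EA]
4. A_y = -1  [ED ∥ AB ∩ DB ∥ EA]
   → A = (10, -1)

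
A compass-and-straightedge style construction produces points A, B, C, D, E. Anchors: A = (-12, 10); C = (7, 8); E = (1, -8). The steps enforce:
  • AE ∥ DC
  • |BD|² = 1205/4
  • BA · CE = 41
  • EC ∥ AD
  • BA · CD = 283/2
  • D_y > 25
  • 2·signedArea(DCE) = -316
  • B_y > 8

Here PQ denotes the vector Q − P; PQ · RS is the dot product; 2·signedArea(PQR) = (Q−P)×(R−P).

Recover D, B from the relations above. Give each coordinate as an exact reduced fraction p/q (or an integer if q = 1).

B = (-5/2, 9)
D = (-6, 26)

1. D_x = -6  [AE ∥ DC ∩ EC ∥ AD]
2. D_y = 26  [AE ∥ DC ∩ EC ∥ AD]
   → D = (-6, 26)
3. B_x = -5/2  [BA · CD = 283/2 ∩ BA · CE = 41]
4. B_y = 9  [BA · CD = 283/2 ∩ BA · CE = 41]
   → B = (-5/2, 9)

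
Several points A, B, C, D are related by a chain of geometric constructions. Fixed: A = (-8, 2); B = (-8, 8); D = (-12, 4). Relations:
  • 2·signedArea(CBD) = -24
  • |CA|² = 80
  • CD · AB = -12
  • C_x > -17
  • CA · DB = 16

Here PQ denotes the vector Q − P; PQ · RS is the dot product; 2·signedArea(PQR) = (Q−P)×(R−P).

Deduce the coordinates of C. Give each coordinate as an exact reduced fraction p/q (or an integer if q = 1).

C = (-16, 6)

1. C_x = -16  [2·signedArea(CBD) = -24 ∩ CA · DB = 16]
2. C_y = 6  [2·signedArea(CBD) = -24 ∩ CA · DB = 16]
   → C = (-16, 6)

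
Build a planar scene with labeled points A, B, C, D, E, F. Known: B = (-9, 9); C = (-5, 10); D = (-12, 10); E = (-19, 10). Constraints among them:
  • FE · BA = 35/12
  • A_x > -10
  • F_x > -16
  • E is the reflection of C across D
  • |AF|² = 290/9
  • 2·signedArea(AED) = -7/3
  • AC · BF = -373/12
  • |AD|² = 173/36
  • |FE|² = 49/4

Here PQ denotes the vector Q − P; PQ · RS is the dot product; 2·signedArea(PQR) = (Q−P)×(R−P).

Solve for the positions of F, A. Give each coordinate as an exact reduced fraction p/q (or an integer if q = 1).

1. A_y = 29/3  [2·signedArea(AED) = -7/3]
2. A_x = -59/6  [|AD|² = 173/36]
   → A = (-59/6, 29/3)
3. F_x = -31/2  [FE · BA = 35/12 ∩ AC · BF = -373/12]
4. F_y = 10  [FE · BA = 35/12 ∩ AC · BF = -373/12]
   → F = (-31/2, 10)

A = (-59/6, 29/3)
F = (-31/2, 10)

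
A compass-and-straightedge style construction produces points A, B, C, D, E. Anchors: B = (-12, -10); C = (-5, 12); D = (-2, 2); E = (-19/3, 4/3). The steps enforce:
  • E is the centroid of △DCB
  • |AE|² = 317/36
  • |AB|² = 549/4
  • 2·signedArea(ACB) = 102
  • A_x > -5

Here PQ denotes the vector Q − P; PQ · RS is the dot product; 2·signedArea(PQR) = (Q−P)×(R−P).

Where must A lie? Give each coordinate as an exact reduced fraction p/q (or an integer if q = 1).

1. A_x = -9/2  [line 22·x + -7·y + 92 = 0 ∩ |AB|² = 549/4]
2. A_y = -1  [line 22·x + -7·y + 92 = 0 ∩ |AB|² = 549/4]
   → A = (-9/2, -1)

A = (-9/2, -1)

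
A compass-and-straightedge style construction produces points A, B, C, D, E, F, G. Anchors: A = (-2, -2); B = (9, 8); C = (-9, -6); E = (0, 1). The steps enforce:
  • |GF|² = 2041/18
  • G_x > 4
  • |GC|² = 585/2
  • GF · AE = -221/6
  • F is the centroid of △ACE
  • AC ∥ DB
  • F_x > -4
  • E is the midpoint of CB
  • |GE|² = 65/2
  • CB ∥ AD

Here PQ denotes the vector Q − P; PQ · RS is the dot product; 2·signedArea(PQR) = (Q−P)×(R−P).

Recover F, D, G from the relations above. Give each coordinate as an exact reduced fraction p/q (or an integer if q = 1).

1. F_x = -11/3  [F is the centroid of △ACE]
2. F_y = -7/3  [F is the centroid of △ACE]
   → F = (-11/3, -7/3)
3. D_x = 16  [AC ∥ DB ∩ CB ∥ AD]
4. D_y = 12  [AC ∥ DB ∩ CB ∥ AD]
   → D = (16, 12)
5. G_x = 9/2  [line -2·x + -3·y + 45/2 = 0 ∩ |GC|² = 585/2]
6. G_y = 9/2  [line -2·x + -3·y + 45/2 = 0 ∩ |GC|² = 585/2]
   → G = (9/2, 9/2)

D = (16, 12)
F = (-11/3, -7/3)
G = (9/2, 9/2)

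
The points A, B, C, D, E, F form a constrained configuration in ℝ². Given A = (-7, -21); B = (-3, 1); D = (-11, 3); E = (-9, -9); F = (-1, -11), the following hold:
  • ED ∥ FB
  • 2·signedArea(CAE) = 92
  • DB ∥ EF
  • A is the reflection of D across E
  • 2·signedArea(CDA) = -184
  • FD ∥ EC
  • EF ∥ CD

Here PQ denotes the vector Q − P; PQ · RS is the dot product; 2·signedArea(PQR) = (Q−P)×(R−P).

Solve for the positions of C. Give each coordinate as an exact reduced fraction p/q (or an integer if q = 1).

C = (-19, 5)

1. C_x = -19  [EF ∥ CD ∩ FD ∥ EC]
2. C_y = 5  [EF ∥ CD ∩ FD ∥ EC]
   → C = (-19, 5)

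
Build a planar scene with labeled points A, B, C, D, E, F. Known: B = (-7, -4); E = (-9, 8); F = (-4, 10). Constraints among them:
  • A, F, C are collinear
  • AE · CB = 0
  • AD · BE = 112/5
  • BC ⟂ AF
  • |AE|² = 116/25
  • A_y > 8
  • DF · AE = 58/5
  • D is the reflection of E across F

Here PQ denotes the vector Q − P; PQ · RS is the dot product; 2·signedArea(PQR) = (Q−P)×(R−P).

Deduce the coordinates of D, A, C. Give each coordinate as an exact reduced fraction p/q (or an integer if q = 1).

1. D_x = 1  [D is the reflection of E across F]
2. D_y = 12  [D is the reflection of E across F]
   → D = (1, 12)
3. A_x = -7  [DF · AE = 58/5 ∩ AD · BE = 112/5]
4. A_y = 44/5  [DF · AE = 58/5 ∩ AD · BE = 112/5]
   → A = (-7, 44/5)
5. C_x = -331/29  [AE · CB = 0 ∩ A, F, C are collinear]
6. C_y = 204/29  [AE · CB = 0 ∩ A, F, C are collinear]
   → C = (-331/29, 204/29)

A = (-7, 44/5)
C = (-331/29, 204/29)
D = (1, 12)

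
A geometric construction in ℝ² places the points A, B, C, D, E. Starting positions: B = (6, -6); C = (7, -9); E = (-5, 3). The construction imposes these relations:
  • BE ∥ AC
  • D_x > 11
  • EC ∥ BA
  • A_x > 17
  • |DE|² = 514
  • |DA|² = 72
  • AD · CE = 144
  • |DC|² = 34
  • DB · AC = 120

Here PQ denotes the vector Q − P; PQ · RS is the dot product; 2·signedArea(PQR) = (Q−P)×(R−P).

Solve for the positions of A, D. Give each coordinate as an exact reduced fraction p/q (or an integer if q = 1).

1. A_x = 18  [BE ∥ AC ∩ EC ∥ BA]
2. A_y = -18  [BE ∥ AC ∩ EC ∥ BA]
   → A = (18, -18)
3. D_x = 12  [DB · AC = 120 ∩ AD · CE = 144]
4. D_y = -12  [DB · AC = 120 ∩ AD · CE = 144]
   → D = (12, -12)

A = (18, -18)
D = (12, -12)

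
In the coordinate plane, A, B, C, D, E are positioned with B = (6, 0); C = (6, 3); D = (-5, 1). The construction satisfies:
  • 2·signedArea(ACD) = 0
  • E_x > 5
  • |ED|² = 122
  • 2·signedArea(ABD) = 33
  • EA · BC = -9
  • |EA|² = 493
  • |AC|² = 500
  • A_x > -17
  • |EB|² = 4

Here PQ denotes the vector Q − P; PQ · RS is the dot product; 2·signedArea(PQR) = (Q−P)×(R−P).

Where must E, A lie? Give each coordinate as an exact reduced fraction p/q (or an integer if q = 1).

1. A_x = -16  [2·signedArea(ACD) = 0 ∩ 2·signedArea(ABD) = 33]
2. A_y = -1  [2·signedArea(ACD) = 0 ∩ 2·signedArea(ABD) = 33]
   → A = (-16, -1)
3. E_y = 2  [EA · BC = -9]
4. E_x = 6  [|ED|² = 122]
   → E = (6, 2)

A = (-16, -1)
E = (6, 2)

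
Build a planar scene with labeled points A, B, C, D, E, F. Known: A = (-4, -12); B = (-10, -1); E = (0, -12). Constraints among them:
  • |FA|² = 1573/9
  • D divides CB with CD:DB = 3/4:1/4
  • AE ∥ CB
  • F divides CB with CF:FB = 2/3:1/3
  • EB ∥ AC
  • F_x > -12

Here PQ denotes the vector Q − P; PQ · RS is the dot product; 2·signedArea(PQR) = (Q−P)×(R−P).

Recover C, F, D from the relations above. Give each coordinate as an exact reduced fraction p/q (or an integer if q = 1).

1. C_x = -14  [AE ∥ CB ∩ EB ∥ AC]
2. C_y = -1  [AE ∥ CB ∩ EB ∥ AC]
   → C = (-14, -1)
3. F_x = -34/3  [F divides CB with CF:FB = 2/3:1/3]
4. F_y = -1  [F divides CB with CF:FB = 2/3:1/3]
   → F = (-34/3, -1)
5. D_x = -11  [D divides CB with CD:DB = 3/4:1/4]
6. D_y = -1  [D divides CB with CD:DB = 3/4:1/4]
   → D = (-11, -1)

C = (-14, -1)
D = (-11, -1)
F = (-34/3, -1)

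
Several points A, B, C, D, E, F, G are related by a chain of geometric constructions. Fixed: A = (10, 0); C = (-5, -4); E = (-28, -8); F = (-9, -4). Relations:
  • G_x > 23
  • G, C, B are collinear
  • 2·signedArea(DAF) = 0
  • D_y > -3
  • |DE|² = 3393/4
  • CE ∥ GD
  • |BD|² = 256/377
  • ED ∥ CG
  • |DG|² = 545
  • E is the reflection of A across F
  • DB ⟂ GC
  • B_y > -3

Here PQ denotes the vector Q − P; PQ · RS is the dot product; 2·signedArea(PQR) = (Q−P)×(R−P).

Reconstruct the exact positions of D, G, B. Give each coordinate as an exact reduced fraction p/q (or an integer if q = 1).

B = (505/754, -1058/377)
D = (1/2, -2)
G = (47/2, 2)

1. D_x = 1/2  [line 4·x + -19·y + -40 = 0 ∩ |DE|² = 3393/4]
2. D_y = -2  [line 4·x + -19·y + -40 = 0 ∩ |DE|² = 3393/4]
   → D = (1/2, -2)
3. G_x = 47/2  [CE ∥ GD ∩ ED ∥ CG]
4. G_y = 2  [CE ∥ GD ∩ ED ∥ CG]
   → G = (47/2, 2)
5. B_x = 505/754  [G, C, B are collinear ∩ DB ⟂ GC]
6. B_y = -1058/377  [G, C, B are collinear ∩ DB ⟂ GC]
   → B = (505/754, -1058/377)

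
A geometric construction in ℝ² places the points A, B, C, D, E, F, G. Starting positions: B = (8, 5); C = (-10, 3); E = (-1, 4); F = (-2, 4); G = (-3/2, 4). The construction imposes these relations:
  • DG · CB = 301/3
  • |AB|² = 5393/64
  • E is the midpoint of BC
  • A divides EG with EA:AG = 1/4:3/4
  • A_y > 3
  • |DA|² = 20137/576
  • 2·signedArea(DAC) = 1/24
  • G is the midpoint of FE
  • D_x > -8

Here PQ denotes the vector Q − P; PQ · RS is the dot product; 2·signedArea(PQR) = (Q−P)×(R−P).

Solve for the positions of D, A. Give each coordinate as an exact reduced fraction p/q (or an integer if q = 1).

1. A_x = -9/8  [A divides EG with EA:AG = 1/4:3/4]
2. A_y = 4  [A divides EG with EA:AG = 1/4:3/4]
   → A = (-9/8, 4)
3. D_x = -7  [2·signedArea(DAC) = 1/24 ∩ DG · CB = 301/3]
4. D_y = 10/3  [2·signedArea(DAC) = 1/24 ∩ DG · CB = 301/3]
   → D = (-7, 10/3)

A = (-9/8, 4)
D = (-7, 10/3)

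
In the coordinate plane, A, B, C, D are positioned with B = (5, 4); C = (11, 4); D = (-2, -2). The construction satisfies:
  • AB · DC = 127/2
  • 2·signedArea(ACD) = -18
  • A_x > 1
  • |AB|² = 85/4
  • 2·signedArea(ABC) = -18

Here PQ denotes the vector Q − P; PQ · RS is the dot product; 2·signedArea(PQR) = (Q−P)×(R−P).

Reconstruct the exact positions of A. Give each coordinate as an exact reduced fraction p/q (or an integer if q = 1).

A = (3/2, 1)

1. A_x = 3/2  [2·signedArea(ACD) = -18 ∩ 2·signedArea(ABC) = -18]
2. A_y = 1  [2·signedArea(ACD) = -18 ∩ 2·signedArea(ABC) = -18]
   → A = (3/2, 1)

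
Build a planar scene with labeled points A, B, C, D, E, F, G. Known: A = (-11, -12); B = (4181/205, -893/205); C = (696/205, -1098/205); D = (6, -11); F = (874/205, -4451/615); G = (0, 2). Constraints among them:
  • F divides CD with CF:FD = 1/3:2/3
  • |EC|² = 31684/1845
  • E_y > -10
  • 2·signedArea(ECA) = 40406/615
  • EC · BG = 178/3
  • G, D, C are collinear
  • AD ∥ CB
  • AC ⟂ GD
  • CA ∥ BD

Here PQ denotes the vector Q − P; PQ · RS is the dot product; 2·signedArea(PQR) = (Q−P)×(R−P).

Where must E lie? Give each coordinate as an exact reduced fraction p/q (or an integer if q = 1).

1. E_x = 1052/205  [2·signedArea(ECA) = 40406/615 ∩ EC · BG = 178/3]
2. E_y = -5608/615  [2·signedArea(ECA) = 40406/615 ∩ EC · BG = 178/3]
   → E = (1052/205, -5608/615)

E = (1052/205, -5608/615)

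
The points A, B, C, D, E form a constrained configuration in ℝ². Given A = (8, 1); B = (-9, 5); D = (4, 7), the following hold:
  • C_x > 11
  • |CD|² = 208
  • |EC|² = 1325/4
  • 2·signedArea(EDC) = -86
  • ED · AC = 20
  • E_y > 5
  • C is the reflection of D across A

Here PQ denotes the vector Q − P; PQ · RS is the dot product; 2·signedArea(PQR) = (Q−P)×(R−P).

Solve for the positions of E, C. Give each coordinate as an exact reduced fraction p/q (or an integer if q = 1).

C = (12, -5)
E = (-5/2, 6)

1. C_x = 12  [C is the reflection of D across A]
2. C_y = -5  [C is the reflection of D across A]
   → C = (12, -5)
3. E_x = -5/2  [ED · AC = 20 ∩ 2·signedArea(EDC) = -86]
4. E_y = 6  [ED · AC = 20 ∩ 2·signedArea(EDC) = -86]
   → E = (-5/2, 6)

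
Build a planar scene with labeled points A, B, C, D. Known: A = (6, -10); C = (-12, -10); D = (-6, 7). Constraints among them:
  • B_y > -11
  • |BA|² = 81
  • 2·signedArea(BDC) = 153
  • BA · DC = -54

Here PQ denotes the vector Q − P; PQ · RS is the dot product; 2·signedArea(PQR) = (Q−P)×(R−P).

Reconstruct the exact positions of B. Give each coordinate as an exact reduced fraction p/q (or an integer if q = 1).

B = (-3, -10)

1. B_x = -3  [2·signedArea(BDC) = 153 ∩ BA · DC = -54]
2. B_y = -10  [2·signedArea(BDC) = 153 ∩ BA · DC = -54]
   → B = (-3, -10)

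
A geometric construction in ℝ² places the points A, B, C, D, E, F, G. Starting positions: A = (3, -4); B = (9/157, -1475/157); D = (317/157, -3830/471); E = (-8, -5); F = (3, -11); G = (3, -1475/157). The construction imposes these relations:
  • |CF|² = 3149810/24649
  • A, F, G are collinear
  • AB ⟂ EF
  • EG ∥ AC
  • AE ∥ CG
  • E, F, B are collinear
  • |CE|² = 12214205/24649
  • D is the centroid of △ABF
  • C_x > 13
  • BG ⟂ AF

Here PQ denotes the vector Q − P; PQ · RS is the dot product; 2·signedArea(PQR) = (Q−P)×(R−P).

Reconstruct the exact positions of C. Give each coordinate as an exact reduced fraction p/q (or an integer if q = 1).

C = (14, -1318/157)

1. C_x = 14  [AE ∥ CG ∩ EG ∥ AC]
2. C_y = -1318/157  [AE ∥ CG ∩ EG ∥ AC]
   → C = (14, -1318/157)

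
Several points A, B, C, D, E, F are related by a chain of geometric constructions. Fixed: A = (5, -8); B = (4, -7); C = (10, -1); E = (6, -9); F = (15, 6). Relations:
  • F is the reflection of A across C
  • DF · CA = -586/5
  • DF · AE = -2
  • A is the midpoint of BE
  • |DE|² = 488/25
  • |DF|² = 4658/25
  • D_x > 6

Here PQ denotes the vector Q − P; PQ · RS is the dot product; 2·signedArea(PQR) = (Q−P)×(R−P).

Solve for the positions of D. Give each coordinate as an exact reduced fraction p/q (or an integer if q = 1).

D = (32/5, -23/5)

1. D_x = 32/5  [DF · CA = -586/5 ∩ DF · AE = -2]
2. D_y = -23/5  [DF · CA = -586/5 ∩ DF · AE = -2]
   → D = (32/5, -23/5)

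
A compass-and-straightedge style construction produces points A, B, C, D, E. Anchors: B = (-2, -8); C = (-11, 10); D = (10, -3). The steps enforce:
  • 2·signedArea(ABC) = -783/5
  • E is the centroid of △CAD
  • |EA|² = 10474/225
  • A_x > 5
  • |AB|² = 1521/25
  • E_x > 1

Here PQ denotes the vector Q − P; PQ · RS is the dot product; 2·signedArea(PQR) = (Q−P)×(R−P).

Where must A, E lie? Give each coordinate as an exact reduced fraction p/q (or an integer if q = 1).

1. A_x = 26/5  [line -18·x + -9·y + 243/5 = 0 ∩ |AB|² = 1521/25]
2. A_y = -5  [line -18·x + -9·y + 243/5 = 0 ∩ |AB|² = 1521/25]
   → A = (26/5, -5)
3. E_x = 7/5  [E is the centroid of △CAD]
4. E_y = 2/3  [E is the centroid of △CAD]
   → E = (7/5, 2/3)

A = (26/5, -5)
E = (7/5, 2/3)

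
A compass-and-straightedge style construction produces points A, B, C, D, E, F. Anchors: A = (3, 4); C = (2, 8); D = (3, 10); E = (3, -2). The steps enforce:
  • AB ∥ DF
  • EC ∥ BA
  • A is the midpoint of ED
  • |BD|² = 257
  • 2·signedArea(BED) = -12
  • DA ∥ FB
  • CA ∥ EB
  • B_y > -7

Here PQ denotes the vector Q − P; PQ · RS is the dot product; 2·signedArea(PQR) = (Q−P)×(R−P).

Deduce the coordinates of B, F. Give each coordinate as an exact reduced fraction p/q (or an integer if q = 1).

1. B_x = 4  [EC ∥ BA ∩ CA ∥ EB]
2. B_y = -6  [EC ∥ BA ∩ CA ∥ EB]
   → B = (4, -6)
3. F_x = 4  [DA ∥ FB ∩ AB ∥ DF]
4. F_y = 0  [DA ∥ FB ∩ AB ∥ DF]
   → F = (4, 0)

B = (4, -6)
F = (4, 0)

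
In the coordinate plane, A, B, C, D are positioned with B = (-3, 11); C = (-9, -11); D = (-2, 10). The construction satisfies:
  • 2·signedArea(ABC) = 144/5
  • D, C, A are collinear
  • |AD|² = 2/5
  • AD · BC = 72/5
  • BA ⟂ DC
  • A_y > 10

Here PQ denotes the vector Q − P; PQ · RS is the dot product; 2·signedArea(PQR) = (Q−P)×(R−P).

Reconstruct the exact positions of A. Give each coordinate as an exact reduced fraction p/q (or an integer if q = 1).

A = (-9/5, 53/5)

1. A_x = -9/5  [D, C, A are collinear ∩ BA ⟂ DC]
2. A_y = 53/5  [D, C, A are collinear ∩ BA ⟂ DC]
   → A = (-9/5, 53/5)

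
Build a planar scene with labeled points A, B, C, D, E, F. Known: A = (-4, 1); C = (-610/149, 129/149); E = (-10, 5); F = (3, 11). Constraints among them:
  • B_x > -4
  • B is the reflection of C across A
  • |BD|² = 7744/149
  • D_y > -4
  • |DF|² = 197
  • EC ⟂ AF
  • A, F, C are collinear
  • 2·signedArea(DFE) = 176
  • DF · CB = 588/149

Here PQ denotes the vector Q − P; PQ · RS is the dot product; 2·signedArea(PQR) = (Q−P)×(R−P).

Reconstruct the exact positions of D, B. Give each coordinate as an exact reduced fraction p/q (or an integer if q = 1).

B = (-582/149, 169/149)
D = (2, -3)

1. B_x = -582/149  [B is the reflection of C across A]
2. B_y = 169/149  [B is the reflection of C across A]
   → B = (-582/149, 169/149)
3. D_x = 2  [2·signedArea(DFE) = 176 ∩ DF · CB = 588/149]
4. D_y = -3  [2·signedArea(DFE) = 176 ∩ DF · CB = 588/149]
   → D = (2, -3)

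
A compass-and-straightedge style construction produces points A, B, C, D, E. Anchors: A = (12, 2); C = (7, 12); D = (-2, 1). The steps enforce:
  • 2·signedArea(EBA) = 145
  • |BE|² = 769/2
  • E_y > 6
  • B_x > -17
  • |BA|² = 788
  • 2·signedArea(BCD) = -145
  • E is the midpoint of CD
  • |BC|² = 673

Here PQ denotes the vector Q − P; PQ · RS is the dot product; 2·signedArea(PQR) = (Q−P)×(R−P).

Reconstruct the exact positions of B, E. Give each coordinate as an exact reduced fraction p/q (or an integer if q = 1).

1. E_x = 5/2  [E is the midpoint of CD]
2. E_y = 13/2  [E is the midpoint of CD]
   → E = (5/2, 13/2)
3. B_x = -16  [2·signedArea(BCD) = -145 ∩ 2·signedArea(EBA) = 145]
4. B_y = 0  [2·signedArea(BCD) = -145 ∩ 2·signedArea(EBA) = 145]
   → B = (-16, 0)

B = (-16, 0)
E = (5/2, 13/2)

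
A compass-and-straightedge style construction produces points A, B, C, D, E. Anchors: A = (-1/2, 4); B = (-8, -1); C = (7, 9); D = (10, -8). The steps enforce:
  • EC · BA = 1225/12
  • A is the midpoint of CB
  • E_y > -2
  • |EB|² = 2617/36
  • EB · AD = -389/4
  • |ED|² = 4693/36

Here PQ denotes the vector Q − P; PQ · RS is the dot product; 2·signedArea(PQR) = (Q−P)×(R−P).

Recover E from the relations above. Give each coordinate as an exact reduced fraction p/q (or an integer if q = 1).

1. E_x = 1/2  [EB · AD = -389/4 ∩ EC · BA = 1225/12]
2. E_y = -5/3  [EB · AD = -389/4 ∩ EC · BA = 1225/12]
   → E = (1/2, -5/3)

E = (1/2, -5/3)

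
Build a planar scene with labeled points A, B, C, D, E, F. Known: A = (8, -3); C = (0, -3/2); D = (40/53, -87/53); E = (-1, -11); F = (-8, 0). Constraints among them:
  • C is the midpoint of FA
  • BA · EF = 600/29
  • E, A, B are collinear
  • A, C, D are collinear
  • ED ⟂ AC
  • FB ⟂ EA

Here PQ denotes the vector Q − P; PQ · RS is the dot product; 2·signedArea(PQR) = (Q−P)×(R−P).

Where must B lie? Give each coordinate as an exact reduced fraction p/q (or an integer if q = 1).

B = (16/29, -279/29)

1. B_x = 16/29  [E, A, B are collinear ∩ FB ⟂ EA]
2. B_y = -279/29  [E, A, B are collinear ∩ FB ⟂ EA]
   → B = (16/29, -279/29)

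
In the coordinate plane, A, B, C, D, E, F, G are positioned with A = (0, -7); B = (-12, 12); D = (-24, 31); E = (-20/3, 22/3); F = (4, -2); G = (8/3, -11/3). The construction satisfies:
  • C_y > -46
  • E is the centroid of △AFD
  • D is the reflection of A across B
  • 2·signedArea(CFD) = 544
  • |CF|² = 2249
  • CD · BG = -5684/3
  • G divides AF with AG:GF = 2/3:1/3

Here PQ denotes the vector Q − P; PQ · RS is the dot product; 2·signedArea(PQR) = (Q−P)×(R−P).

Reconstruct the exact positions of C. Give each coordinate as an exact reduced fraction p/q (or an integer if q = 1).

1. C_x = 24  [2·signedArea(CFD) = 544 ∩ CD · BG = -5684/3]
2. C_y = -45  [2·signedArea(CFD) = 544 ∩ CD · BG = -5684/3]
   → C = (24, -45)

C = (24, -45)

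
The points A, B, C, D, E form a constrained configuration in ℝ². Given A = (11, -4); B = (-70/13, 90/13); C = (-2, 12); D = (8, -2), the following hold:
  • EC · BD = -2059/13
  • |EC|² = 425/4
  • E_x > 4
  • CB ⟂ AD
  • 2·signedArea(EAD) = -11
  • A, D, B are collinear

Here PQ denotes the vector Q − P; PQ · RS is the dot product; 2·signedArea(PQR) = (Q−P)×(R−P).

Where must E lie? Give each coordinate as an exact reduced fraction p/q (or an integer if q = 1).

E = (9/2, 4)

1. E_x = 9/2  [EC · BD = -2059/13 ∩ 2·signedArea(EAD) = -11]
2. E_y = 4  [EC · BD = -2059/13 ∩ 2·signedArea(EAD) = -11]
   → E = (9/2, 4)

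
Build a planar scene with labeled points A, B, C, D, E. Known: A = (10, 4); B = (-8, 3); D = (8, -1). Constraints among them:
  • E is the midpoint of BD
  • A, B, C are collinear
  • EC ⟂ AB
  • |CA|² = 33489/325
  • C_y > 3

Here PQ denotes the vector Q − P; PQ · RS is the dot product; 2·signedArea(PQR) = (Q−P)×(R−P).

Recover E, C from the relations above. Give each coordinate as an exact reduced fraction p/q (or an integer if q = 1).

1. E_x = 0  [E is the midpoint of BD]
2. E_y = 1  [E is the midpoint of BD]
   → E = (0, 1)
3. C_x = -44/325  [A, B, C are collinear ∩ EC ⟂ AB]
4. C_y = 1117/325  [A, B, C are collinear ∩ EC ⟂ AB]
   → C = (-44/325, 1117/325)

C = (-44/325, 1117/325)
E = (0, 1)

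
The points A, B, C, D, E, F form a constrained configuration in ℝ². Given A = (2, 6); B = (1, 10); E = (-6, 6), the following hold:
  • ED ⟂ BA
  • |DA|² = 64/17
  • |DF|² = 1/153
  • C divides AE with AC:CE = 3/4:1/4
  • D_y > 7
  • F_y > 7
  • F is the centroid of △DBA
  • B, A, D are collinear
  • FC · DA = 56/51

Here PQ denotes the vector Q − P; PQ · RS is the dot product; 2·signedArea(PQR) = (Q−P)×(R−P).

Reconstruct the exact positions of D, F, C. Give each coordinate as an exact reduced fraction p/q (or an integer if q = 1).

1. D_x = 26/17  [B, A, D are collinear ∩ ED ⟂ BA]
2. D_y = 134/17  [B, A, D are collinear ∩ ED ⟂ BA]
   → D = (26/17, 134/17)
3. F_x = 77/51  [F is the centroid of △DBA]
4. F_y = 406/51  [F is the centroid of △DBA]
   → F = (77/51, 406/51)
5. C_x = -4  [C divides AE with AC:CE = 3/4:1/4]
6. C_y = 6  [C divides AE with AC:CE = 3/4:1/4]
   → C = (-4, 6)

C = (-4, 6)
D = (26/17, 134/17)
F = (77/51, 406/51)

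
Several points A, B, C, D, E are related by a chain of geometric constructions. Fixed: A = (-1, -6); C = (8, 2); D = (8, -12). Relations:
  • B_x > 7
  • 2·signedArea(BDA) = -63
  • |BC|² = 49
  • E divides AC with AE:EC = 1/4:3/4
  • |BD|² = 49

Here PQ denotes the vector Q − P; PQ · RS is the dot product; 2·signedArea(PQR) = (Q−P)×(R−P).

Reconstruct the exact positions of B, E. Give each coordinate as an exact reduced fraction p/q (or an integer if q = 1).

B = (8, -5)
E = (5/4, -4)

1. B_x = 8  [line -6·x + -9·y + 3 = 0 ∩ |BC|² = 49]
2. B_y = -5  [line -6·x + -9·y + 3 = 0 ∩ |BC|² = 49]
   → B = (8, -5)
3. E_x = 5/4  [E divides AC with AE:EC = 1/4:3/4]
4. E_y = -4  [E divides AC with AE:EC = 1/4:3/4]
   → E = (5/4, -4)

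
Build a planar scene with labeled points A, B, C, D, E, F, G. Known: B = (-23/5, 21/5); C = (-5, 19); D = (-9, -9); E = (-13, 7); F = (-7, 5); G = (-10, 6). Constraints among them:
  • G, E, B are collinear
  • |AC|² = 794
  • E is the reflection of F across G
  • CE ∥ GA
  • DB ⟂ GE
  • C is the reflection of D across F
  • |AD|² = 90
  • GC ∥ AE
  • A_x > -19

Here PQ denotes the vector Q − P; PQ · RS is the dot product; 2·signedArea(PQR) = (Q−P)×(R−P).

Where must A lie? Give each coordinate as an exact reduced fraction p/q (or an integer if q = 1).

A = (-18, -6)

1. A_x = -18  [GC ∥ AE ∩ CE ∥ GA]
2. A_y = -6  [GC ∥ AE ∩ CE ∥ GA]
   → A = (-18, -6)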